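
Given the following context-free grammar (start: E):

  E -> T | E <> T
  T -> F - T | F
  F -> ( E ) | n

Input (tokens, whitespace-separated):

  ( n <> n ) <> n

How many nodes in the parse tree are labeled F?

[E [E [T [F ( [E [E [T [F n]]] <> [T [F n]]] )]]] <> [T [F n]]]

4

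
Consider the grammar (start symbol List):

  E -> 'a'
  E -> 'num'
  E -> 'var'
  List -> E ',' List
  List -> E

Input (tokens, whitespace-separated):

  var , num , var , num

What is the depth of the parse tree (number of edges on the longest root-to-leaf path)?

[List [E var] , [List [E num] , [List [E var] , [List [E num]]]]]

5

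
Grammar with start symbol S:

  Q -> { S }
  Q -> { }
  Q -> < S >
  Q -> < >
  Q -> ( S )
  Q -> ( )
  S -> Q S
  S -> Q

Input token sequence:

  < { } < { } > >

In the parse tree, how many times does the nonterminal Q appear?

[S [Q < [S [Q { }] [S [Q < [S [Q { }]] >]]] >]]

4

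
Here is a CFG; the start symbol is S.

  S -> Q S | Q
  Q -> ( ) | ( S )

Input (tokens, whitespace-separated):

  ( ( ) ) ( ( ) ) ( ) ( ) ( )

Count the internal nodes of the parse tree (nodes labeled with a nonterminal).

[S [Q ( [S [Q ( )]] )] [S [Q ( [S [Q ( )]] )] [S [Q ( )] [S [Q ( )] [S [Q ( )]]]]]]

14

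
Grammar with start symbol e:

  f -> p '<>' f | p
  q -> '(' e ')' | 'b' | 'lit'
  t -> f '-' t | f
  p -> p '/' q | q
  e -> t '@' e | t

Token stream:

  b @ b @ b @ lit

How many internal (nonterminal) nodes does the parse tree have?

[e [t [f [p [q b]]]] @ [e [t [f [p [q b]]]] @ [e [t [f [p [q b]]]] @ [e [t [f [p [q lit]]]]]]]]

20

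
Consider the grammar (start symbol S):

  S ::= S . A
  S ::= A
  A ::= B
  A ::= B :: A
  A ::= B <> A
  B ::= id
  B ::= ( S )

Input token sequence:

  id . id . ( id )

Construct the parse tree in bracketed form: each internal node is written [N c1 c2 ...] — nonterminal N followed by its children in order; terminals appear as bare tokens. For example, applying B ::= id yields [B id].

[S [S [S [A [B id]]] . [A [B id]]] . [A [B ( [S [A [B id]]] )]]]

S
S . A
S . A . A
A . A . A
B . A . A
id . A . A
id . B . A
id . id . A
id . id . B
id . id . ( S )
id . id . ( A )
id . id . ( B )
id . id . ( id )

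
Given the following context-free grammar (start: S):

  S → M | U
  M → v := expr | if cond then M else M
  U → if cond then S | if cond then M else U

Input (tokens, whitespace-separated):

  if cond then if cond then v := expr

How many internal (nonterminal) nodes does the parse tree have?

[S [U if cond then [S [U if cond then [S [M v := expr]]]]]]

6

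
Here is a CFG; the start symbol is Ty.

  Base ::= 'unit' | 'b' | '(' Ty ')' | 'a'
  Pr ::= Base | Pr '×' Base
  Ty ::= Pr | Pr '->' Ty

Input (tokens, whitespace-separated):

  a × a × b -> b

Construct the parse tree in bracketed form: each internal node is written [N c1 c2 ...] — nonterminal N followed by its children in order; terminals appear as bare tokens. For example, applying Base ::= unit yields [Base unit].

[Ty [Pr [Pr [Pr [Base a]] × [Base a]] × [Base b]] -> [Ty [Pr [Base b]]]]

Ty
Pr -> Ty
Pr × Base -> Ty
Pr × Base × Base -> Ty
Base × Base × Base -> Ty
a × Base × Base -> Ty
a × a × Base -> Ty
a × a × b -> Ty
a × a × b -> Pr
a × a × b -> Base
a × a × b -> b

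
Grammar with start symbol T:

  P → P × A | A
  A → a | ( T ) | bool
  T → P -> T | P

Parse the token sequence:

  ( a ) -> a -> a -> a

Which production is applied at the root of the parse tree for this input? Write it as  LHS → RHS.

[T [P [A ( [T [P [A a]]] )]] -> [T [P [A a]] -> [T [P [A a]] -> [T [P [A a]]]]]]

T → P -> T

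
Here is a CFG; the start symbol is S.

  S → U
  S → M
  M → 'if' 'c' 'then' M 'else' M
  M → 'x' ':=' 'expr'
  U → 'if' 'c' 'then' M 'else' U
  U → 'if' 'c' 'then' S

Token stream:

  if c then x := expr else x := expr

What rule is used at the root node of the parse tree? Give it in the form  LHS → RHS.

S → M

[S [M if c then [M x := expr] else [M x := expr]]]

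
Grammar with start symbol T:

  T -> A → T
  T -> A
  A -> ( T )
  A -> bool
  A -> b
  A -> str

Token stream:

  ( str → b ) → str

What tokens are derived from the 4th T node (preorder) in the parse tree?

[T [A ( [T [A str] → [T [A b]]] )] → [T [A str]]]

str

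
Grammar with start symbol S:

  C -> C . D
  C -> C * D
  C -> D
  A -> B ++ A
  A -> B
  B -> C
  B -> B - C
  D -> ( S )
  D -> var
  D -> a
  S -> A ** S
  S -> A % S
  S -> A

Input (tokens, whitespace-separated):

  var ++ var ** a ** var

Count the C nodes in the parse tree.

[S [A [B [C [D var]]] ++ [A [B [C [D var]]]]] ** [S [A [B [C [D a]]]] ** [S [A [B [C [D var]]]]]]]

4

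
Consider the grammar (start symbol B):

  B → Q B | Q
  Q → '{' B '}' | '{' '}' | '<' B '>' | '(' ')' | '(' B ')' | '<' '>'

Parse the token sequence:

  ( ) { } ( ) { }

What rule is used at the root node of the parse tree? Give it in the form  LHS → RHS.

[B [Q ( )] [B [Q { }] [B [Q ( )] [B [Q { }]]]]]

B → Q B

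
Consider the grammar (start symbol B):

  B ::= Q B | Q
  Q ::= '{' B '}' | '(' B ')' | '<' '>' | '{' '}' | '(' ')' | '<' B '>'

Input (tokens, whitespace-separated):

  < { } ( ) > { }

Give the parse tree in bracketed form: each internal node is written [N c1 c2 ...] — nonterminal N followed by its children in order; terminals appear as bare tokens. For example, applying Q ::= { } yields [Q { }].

[B [Q < [B [Q { }] [B [Q ( )]]] >] [B [Q { }]]]

B
Q B
< B > B
< Q B > B
< { } B > B
< { } Q > B
< { } ( ) > B
< { } ( ) > Q
< { } ( ) > { }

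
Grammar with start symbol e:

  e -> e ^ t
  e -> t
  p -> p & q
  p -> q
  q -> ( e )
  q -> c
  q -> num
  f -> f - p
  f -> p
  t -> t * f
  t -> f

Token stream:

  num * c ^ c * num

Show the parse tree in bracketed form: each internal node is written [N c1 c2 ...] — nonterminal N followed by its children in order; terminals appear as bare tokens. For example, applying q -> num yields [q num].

[e [e [t [t [f [p [q num]]]] * [f [p [q c]]]]] ^ [t [t [f [p [q c]]]] * [f [p [q num]]]]]

e
e ^ t
t ^ t
t * f ^ t
f * f ^ t
p * f ^ t
q * f ^ t
num * f ^ t
num * p ^ t
num * q ^ t
num * c ^ t
num * c ^ t * f
num * c ^ f * f
num * c ^ p * f
num * c ^ q * f
num * c ^ c * f
num * c ^ c * p
num * c ^ c * q
num * c ^ c * num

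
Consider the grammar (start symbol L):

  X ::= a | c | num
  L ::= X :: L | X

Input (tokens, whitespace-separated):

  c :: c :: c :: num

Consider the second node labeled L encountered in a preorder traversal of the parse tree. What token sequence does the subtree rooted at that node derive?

[L [X c] :: [L [X c] :: [L [X c] :: [L [X num]]]]]

c :: c :: num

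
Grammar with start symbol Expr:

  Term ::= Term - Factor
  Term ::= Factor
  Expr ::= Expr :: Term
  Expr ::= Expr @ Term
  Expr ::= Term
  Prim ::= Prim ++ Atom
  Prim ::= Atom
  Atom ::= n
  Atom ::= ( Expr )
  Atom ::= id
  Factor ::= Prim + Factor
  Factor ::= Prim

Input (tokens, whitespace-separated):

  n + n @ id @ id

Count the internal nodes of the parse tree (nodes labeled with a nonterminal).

[Expr [Expr [Expr [Term [Factor [Prim [Atom n]] + [Factor [Prim [Atom n]]]]]] @ [Term [Factor [Prim [Atom id]]]]] @ [Term [Factor [Prim [Atom id]]]]]

18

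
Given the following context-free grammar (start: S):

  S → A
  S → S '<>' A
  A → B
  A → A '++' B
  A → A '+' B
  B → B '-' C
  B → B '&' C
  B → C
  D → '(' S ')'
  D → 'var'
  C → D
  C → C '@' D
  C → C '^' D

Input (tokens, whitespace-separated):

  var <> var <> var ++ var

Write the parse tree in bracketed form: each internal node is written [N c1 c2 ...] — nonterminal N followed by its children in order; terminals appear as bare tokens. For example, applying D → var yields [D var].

S
S <> A
S <> A <> A
A <> A <> A
B <> A <> A
C <> A <> A
D <> A <> A
var <> A <> A
var <> B <> A
var <> C <> A
var <> D <> A
var <> var <> A
var <> var <> A ++ B
var <> var <> B ++ B
var <> var <> C ++ B
var <> var <> D ++ B
var <> var <> var ++ B
var <> var <> var ++ C
var <> var <> var ++ D
var <> var <> var ++ var

[S [S [S [A [B [C [D var]]]]] <> [A [B [C [D var]]]]] <> [A [A [B [C [D var]]]] ++ [B [C [D var]]]]]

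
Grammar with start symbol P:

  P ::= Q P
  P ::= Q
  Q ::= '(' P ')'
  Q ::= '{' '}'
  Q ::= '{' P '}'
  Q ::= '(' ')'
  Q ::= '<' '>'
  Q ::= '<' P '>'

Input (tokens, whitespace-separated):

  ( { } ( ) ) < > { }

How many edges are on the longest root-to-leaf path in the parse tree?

5

[P [Q ( [P [Q { }] [P [Q ( )]]] )] [P [Q < >] [P [Q { }]]]]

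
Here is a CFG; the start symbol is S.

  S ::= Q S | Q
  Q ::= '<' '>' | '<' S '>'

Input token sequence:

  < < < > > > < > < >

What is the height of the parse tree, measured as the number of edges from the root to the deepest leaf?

[S [Q < [S [Q < [S [Q < >]] >]] >] [S [Q < >] [S [Q < >]]]]

6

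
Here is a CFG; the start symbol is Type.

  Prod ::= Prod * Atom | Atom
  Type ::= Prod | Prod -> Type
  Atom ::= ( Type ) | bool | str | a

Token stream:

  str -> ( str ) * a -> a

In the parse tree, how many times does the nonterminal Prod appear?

5

[Type [Prod [Atom str]] -> [Type [Prod [Prod [Atom ( [Type [Prod [Atom str]]] )]] * [Atom a]] -> [Type [Prod [Atom a]]]]]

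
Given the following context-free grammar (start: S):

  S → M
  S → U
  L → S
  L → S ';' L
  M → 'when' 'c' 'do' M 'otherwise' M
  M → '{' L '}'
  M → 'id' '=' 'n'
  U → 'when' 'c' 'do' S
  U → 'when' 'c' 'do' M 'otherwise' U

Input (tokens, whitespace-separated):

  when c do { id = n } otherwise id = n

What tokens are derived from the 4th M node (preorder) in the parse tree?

[S [M when c do [M { [L [S [M id = n]]] }] otherwise [M id = n]]]

id = n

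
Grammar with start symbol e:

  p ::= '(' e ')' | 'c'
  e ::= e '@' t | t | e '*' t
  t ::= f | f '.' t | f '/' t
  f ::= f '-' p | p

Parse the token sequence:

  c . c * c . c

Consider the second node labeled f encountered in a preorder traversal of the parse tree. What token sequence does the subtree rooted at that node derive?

c

[e [e [t [f [p c]] . [t [f [p c]]]]] * [t [f [p c]] . [t [f [p c]]]]]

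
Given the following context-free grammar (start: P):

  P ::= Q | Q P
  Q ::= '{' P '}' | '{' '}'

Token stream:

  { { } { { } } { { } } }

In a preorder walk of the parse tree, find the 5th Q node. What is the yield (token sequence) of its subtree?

[P [Q { [P [Q { }] [P [Q { [P [Q { }]] }] [P [Q { [P [Q { }]] }]]]] }]]

{ { } }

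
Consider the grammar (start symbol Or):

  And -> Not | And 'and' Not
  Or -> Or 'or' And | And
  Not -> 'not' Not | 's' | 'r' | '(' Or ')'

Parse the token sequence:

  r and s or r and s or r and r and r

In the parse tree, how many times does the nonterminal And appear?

7

[Or [Or [Or [And [And [Not r]] and [Not s]]] or [And [And [Not r]] and [Not s]]] or [And [And [And [Not r]] and [Not r]] and [Not r]]]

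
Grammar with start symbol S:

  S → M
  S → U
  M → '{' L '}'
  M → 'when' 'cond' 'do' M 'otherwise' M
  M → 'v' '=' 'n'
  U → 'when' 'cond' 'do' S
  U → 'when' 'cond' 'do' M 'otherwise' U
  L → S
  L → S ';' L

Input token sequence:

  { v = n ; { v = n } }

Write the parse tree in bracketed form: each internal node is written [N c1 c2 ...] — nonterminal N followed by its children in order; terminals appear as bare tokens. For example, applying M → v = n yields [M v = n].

[S [M { [L [S [M v = n]] ; [L [S [M { [L [S [M v = n]]] }]]]] }]]

S
M
{ L }
{ S ; L }
{ M ; L }
{ v = n ; L }
{ v = n ; S }
{ v = n ; M }
{ v = n ; { L } }
{ v = n ; { S } }
{ v = n ; { M } }
{ v = n ; { v = n } }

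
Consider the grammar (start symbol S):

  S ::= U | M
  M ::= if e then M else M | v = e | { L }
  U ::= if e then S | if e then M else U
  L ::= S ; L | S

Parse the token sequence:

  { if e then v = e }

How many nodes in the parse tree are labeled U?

1

[S [M { [L [S [U if e then [S [M v = e]]]]] }]]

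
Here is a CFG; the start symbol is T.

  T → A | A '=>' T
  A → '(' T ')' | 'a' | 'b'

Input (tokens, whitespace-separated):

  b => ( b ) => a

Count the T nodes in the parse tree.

4

[T [A b] => [T [A ( [T [A b]] )] => [T [A a]]]]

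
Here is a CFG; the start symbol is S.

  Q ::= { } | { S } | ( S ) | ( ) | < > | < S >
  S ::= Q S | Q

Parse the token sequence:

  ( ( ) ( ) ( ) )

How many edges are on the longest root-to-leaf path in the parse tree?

[S [Q ( [S [Q ( )] [S [Q ( )] [S [Q ( )]]]] )]]

6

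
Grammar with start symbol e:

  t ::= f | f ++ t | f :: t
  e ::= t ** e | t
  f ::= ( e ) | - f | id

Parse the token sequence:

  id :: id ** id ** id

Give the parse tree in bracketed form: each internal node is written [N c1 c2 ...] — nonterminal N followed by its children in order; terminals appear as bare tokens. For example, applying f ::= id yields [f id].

[e [t [f id] :: [t [f id]]] ** [e [t [f id]] ** [e [t [f id]]]]]

e
t ** e
f :: t ** e
id :: t ** e
id :: f ** e
id :: id ** e
id :: id ** t ** e
id :: id ** f ** e
id :: id ** id ** e
id :: id ** id ** t
id :: id ** id ** f
id :: id ** id ** id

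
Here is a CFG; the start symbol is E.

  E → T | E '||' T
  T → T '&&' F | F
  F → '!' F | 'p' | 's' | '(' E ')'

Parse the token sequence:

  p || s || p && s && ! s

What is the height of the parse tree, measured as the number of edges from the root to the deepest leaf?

5

[E [E [E [T [F p]]] || [T [F s]]] || [T [T [T [F p]] && [F s]] && [F ! [F s]]]]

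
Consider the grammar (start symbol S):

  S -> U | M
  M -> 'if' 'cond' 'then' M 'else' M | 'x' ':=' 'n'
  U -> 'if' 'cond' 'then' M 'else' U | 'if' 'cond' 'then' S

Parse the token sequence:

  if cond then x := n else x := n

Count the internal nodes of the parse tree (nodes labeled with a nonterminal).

4

[S [M if cond then [M x := n] else [M x := n]]]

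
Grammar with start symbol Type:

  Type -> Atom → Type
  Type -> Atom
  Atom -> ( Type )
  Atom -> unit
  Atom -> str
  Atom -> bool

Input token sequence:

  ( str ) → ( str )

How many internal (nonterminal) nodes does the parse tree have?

[Type [Atom ( [Type [Atom str]] )] → [Type [Atom ( [Type [Atom str]] )]]]

8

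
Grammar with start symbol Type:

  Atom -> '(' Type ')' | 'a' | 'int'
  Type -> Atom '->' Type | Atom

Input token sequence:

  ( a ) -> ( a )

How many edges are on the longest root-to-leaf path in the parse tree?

[Type [Atom ( [Type [Atom a]] )] -> [Type [Atom ( [Type [Atom a]] )]]]

5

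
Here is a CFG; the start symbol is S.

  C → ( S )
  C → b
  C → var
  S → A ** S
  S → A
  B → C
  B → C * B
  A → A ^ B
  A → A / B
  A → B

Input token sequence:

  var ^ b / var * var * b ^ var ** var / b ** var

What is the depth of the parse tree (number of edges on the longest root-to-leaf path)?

[S [A [A [A [A [B [C var]]] ^ [B [C b]]] / [B [C var] * [B [C var] * [B [C b]]]]] ^ [B [C var]]] ** [S [A [A [B [C var]]] / [B [C b]]] ** [S [A [B [C var]]]]]]

7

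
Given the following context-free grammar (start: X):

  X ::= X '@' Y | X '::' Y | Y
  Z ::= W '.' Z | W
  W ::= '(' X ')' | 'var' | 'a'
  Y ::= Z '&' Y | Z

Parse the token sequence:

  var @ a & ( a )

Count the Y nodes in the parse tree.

4

[X [X [Y [Z [W var]]]] @ [Y [Z [W a]] & [Y [Z [W ( [X [Y [Z [W a]]]] )]]]]]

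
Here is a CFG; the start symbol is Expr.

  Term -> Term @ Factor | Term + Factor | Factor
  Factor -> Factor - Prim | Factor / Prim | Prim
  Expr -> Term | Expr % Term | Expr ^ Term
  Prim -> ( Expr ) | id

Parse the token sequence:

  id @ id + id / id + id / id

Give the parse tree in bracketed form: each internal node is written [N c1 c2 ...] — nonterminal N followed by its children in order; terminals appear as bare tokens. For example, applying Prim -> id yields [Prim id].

[Expr [Term [Term [Term [Term [Factor [Prim id]]] @ [Factor [Prim id]]] + [Factor [Factor [Prim id]] / [Prim id]]] + [Factor [Factor [Prim id]] / [Prim id]]]]

Expr
Term
Term + Factor
Term + Factor + Factor
Term @ Factor + Factor + Factor
Factor @ Factor + Factor + Factor
Prim @ Factor + Factor + Factor
id @ Factor + Factor + Factor
id @ Prim + Factor + Factor
id @ id + Factor + Factor
id @ id + Factor / Prim + Factor
id @ id + Prim / Prim + Factor
id @ id + id / Prim + Factor
id @ id + id / id + Factor
id @ id + id / id + Factor / Prim
id @ id + id / id + Prim / Prim
id @ id + id / id + id / Prim
id @ id + id / id + id / id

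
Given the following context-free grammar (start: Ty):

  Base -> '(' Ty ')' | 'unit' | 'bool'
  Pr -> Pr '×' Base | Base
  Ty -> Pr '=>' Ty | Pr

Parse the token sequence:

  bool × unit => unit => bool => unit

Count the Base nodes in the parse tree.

[Ty [Pr [Pr [Base bool]] × [Base unit]] => [Ty [Pr [Base unit]] => [Ty [Pr [Base bool]] => [Ty [Pr [Base unit]]]]]]

5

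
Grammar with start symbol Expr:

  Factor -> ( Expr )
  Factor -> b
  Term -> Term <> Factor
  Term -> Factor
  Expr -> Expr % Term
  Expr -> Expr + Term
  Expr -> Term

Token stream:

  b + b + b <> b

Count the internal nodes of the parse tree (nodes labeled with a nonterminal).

[Expr [Expr [Expr [Term [Factor b]]] + [Term [Factor b]]] + [Term [Term [Factor b]] <> [Factor b]]]

11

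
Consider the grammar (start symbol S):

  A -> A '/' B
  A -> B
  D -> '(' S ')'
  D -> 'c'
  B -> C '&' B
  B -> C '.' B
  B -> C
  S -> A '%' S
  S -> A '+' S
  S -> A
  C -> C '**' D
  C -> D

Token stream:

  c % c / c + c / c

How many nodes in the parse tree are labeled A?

[S [A [B [C [D c]]]] % [S [A [A [B [C [D c]]]] / [B [C [D c]]]] + [S [A [A [B [C [D c]]]] / [B [C [D c]]]]]]]

5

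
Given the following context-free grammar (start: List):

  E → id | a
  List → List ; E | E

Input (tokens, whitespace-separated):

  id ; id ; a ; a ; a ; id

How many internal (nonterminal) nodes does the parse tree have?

12

[List [List [List [List [List [List [E id]] ; [E id]] ; [E a]] ; [E a]] ; [E a]] ; [E id]]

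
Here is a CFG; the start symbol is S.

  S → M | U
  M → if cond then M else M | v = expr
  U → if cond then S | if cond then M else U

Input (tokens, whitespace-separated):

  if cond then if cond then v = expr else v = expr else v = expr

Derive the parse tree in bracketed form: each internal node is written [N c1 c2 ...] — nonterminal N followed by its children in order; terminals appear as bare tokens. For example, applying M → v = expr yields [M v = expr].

[S [M if cond then [M if cond then [M v = expr] else [M v = expr]] else [M v = expr]]]

S
M
if cond then M else M
if cond then if cond then M else M else M
if cond then if cond then v = expr else M else M
if cond then if cond then v = expr else v = expr else M
if cond then if cond then v = expr else v = expr else v = expr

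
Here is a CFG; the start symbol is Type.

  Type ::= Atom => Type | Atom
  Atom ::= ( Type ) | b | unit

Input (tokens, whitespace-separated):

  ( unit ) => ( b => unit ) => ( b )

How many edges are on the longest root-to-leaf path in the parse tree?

[Type [Atom ( [Type [Atom unit]] )] => [Type [Atom ( [Type [Atom b] => [Type [Atom unit]]] )] => [Type [Atom ( [Type [Atom b]] )]]]]

6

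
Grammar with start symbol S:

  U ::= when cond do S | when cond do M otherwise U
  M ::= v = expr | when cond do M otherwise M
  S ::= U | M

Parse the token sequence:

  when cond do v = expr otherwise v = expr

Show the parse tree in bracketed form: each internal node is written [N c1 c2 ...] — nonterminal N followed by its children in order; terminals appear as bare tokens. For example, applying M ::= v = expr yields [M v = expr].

S
M
when cond do M otherwise M
when cond do v = expr otherwise M
when cond do v = expr otherwise v = expr

[S [M when cond do [M v = expr] otherwise [M v = expr]]]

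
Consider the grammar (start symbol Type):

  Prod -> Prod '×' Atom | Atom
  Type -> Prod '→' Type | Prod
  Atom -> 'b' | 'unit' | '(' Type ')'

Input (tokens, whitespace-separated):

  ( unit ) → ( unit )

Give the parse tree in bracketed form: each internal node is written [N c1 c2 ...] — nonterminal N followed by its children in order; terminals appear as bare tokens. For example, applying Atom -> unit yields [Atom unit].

[Type [Prod [Atom ( [Type [Prod [Atom unit]]] )]] → [Type [Prod [Atom ( [Type [Prod [Atom unit]]] )]]]]

Type
Prod → Type
Atom → Type
( Type ) → Type
( Prod ) → Type
( Atom ) → Type
( unit ) → Type
( unit ) → Prod
( unit ) → Atom
( unit ) → ( Type )
( unit ) → ( Prod )
( unit ) → ( Atom )
( unit ) → ( unit )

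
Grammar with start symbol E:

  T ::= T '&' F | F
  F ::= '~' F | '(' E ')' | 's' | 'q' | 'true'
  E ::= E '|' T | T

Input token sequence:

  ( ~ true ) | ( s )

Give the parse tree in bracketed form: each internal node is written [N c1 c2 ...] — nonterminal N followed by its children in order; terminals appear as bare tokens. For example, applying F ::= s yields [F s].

[E [E [T [F ( [E [T [F ~ [F true]]]] )]]] | [T [F ( [E [T [F s]]] )]]]

E
E | T
T | T
F | T
( E ) | T
( T ) | T
( F ) | T
( ~ F ) | T
( ~ true ) | T
( ~ true ) | F
( ~ true ) | ( E )
( ~ true ) | ( T )
( ~ true ) | ( F )
( ~ true ) | ( s )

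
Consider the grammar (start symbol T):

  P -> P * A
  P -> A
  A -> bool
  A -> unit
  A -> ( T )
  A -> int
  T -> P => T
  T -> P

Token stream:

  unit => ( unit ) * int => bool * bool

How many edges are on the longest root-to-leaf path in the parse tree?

8

[T [P [A unit]] => [T [P [P [A ( [T [P [A unit]]] )]] * [A int]] => [T [P [P [A bool]] * [A bool]]]]]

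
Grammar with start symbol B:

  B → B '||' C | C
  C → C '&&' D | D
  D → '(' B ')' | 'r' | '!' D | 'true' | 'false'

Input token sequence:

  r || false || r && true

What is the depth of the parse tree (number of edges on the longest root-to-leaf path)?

[B [B [B [C [D r]]] || [C [D false]]] || [C [C [D r]] && [D true]]]

5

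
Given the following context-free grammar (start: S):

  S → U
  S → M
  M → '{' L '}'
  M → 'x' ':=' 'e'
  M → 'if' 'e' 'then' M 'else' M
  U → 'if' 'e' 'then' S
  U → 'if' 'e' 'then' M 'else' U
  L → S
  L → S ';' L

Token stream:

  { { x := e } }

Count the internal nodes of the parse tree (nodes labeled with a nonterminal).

[S [M { [L [S [M { [L [S [M x := e]]] }]]] }]]

8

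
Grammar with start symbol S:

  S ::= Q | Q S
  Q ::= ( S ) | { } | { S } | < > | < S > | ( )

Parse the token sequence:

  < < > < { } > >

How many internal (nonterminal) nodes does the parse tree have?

[S [Q < [S [Q < >] [S [Q < [S [Q { }]] >]]] >]]

8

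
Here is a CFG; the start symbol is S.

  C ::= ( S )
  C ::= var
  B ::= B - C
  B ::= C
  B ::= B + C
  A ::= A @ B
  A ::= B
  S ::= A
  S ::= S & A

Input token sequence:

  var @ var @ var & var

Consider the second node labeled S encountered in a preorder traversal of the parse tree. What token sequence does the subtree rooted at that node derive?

var @ var @ var

[S [S [A [A [A [B [C var]]] @ [B [C var]]] @ [B [C var]]]] & [A [B [C var]]]]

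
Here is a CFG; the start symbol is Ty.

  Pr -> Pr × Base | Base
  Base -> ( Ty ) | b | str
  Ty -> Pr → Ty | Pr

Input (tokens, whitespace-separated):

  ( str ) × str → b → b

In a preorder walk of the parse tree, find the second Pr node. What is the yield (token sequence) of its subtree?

[Ty [Pr [Pr [Base ( [Ty [Pr [Base str]]] )]] × [Base str]] → [Ty [Pr [Base b]] → [Ty [Pr [Base b]]]]]

( str )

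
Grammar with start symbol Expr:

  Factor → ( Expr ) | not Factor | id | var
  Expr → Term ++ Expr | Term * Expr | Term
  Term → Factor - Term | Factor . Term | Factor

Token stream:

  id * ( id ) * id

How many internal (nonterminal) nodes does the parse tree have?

12

[Expr [Term [Factor id]] * [Expr [Term [Factor ( [Expr [Term [Factor id]]] )]] * [Expr [Term [Factor id]]]]]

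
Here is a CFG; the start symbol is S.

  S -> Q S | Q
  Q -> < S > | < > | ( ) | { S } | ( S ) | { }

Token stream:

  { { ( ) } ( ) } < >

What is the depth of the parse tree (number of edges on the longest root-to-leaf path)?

[S [Q { [S [Q { [S [Q ( )]] }] [S [Q ( )]]] }] [S [Q < >]]]

6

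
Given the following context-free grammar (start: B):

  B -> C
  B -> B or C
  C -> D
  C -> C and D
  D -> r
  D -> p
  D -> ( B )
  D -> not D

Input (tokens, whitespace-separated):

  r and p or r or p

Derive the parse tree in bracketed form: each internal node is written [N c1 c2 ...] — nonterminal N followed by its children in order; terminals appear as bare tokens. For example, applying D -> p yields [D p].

[B [B [B [C [C [D r]] and [D p]]] or [C [D r]]] or [C [D p]]]

B
B or C
B or C or C
C or C or C
C and D or C or C
D and D or C or C
r and D or C or C
r and p or C or C
r and p or D or C
r and p or r or C
r and p or r or D
r and p or r or p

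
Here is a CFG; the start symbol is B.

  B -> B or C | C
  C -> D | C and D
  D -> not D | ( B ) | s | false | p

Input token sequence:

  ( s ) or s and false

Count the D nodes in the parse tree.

[B [B [C [D ( [B [C [D s]]] )]]] or [C [C [D s]] and [D false]]]

4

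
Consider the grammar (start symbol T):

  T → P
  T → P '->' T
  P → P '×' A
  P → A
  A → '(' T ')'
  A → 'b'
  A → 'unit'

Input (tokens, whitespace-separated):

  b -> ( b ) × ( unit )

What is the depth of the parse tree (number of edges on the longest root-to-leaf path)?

[T [P [A b]] -> [T [P [P [A ( [T [P [A b]]] )]] × [A ( [T [P [A unit]]] )]]]]

8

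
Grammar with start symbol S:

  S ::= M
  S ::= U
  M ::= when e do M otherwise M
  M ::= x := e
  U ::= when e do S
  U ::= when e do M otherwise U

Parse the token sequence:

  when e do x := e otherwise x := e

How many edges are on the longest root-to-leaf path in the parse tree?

3

[S [M when e do [M x := e] otherwise [M x := e]]]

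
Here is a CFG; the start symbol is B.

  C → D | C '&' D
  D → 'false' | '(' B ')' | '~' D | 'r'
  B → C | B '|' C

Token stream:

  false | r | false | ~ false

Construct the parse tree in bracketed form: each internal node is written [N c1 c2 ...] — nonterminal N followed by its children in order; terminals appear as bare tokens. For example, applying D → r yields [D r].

B
B | C
B | C | C
B | C | C | C
C | C | C | C
D | C | C | C
false | C | C | C
false | D | C | C
false | r | C | C
false | r | D | C
false | r | false | C
false | r | false | D
false | r | false | ~ D
false | r | false | ~ false

[B [B [B [B [C [D false]]] | [C [D r]]] | [C [D false]]] | [C [D ~ [D false]]]]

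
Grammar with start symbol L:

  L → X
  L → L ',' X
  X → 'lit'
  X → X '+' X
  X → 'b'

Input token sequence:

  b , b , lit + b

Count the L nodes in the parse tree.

[L [L [L [X b]] , [X b]] , [X [X lit] + [X b]]]

3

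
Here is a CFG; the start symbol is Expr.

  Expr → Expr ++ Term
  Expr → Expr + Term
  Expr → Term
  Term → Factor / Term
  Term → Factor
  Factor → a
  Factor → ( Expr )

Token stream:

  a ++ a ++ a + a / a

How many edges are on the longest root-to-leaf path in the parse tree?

[Expr [Expr [Expr [Expr [Term [Factor a]]] ++ [Term [Factor a]]] ++ [Term [Factor a]]] + [Term [Factor a] / [Term [Factor a]]]]

6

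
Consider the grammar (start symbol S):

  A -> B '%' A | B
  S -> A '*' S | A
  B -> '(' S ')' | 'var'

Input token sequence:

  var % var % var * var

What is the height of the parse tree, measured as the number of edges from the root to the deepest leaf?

5

[S [A [B var] % [A [B var] % [A [B var]]]] * [S [A [B var]]]]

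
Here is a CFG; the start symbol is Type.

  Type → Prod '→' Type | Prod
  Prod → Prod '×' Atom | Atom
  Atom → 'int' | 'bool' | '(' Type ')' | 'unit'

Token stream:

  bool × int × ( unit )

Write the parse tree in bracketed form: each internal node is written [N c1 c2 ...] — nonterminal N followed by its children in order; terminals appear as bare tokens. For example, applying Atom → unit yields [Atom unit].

Type
Prod
Prod × Atom
Prod × Atom × Atom
Atom × Atom × Atom
bool × Atom × Atom
bool × int × Atom
bool × int × ( Type )
bool × int × ( Prod )
bool × int × ( Atom )
bool × int × ( unit )

[Type [Prod [Prod [Prod [Atom bool]] × [Atom int]] × [Atom ( [Type [Prod [Atom unit]]] )]]]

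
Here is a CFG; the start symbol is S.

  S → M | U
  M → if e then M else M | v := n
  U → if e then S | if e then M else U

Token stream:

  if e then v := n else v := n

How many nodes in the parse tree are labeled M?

3

[S [M if e then [M v := n] else [M v := n]]]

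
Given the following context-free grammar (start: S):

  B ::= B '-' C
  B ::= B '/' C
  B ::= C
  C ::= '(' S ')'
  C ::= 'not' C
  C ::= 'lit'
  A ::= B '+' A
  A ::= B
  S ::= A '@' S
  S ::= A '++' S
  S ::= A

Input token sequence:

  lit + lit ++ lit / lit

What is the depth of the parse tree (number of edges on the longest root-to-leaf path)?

6

[S [A [B [C lit]] + [A [B [C lit]]]] ++ [S [A [B [B [C lit]] / [C lit]]]]]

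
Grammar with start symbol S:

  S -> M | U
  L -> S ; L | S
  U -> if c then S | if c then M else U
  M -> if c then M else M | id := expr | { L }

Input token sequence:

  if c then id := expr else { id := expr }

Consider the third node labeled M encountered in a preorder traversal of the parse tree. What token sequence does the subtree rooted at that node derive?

{ id := expr }

[S [M if c then [M id := expr] else [M { [L [S [M id := expr]]] }]]]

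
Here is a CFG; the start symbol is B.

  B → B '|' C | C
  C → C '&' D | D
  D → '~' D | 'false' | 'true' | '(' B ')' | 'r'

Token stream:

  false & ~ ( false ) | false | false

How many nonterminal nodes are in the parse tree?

15

[B [B [B [C [C [D false]] & [D ~ [D ( [B [C [D false]]] )]]]] | [C [D false]]] | [C [D false]]]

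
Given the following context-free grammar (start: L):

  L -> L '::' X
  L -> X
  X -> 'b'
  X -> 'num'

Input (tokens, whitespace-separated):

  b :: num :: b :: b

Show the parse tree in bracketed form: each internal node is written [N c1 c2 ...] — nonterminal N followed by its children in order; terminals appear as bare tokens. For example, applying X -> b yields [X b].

[L [L [L [L [X b]] :: [X num]] :: [X b]] :: [X b]]

L
L :: X
L :: X :: X
L :: X :: X :: X
X :: X :: X :: X
b :: X :: X :: X
b :: num :: X :: X
b :: num :: b :: X
b :: num :: b :: b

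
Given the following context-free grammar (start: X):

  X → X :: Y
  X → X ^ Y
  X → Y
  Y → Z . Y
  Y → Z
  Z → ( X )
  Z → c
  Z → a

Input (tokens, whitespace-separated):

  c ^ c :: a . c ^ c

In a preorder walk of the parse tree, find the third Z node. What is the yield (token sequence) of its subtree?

[X [X [X [X [Y [Z c]]] ^ [Y [Z c]]] :: [Y [Z a] . [Y [Z c]]]] ^ [Y [Z c]]]

a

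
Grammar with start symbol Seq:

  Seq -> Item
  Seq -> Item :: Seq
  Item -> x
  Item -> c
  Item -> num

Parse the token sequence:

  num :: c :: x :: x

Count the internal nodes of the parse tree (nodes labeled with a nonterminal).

[Seq [Item num] :: [Seq [Item c] :: [Seq [Item x] :: [Seq [Item x]]]]]

8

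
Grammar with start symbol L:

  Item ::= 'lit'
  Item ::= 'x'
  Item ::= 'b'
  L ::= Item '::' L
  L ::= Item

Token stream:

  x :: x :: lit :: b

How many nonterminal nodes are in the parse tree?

8

[L [Item x] :: [L [Item x] :: [L [Item lit] :: [L [Item b]]]]]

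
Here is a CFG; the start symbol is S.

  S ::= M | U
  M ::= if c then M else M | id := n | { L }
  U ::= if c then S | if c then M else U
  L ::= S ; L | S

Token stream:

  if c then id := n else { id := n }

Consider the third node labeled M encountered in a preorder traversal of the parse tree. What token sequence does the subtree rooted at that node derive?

[S [M if c then [M id := n] else [M { [L [S [M id := n]]] }]]]

{ id := n }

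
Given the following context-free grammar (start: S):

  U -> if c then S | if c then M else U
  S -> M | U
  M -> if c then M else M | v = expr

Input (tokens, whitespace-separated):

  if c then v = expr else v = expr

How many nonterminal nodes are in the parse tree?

[S [M if c then [M v = expr] else [M v = expr]]]

4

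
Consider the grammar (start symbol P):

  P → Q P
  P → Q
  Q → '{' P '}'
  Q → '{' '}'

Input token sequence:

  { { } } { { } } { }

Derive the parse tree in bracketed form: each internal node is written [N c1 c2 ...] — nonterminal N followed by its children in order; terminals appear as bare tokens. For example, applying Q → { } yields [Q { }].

P
Q P
{ P } P
{ Q } P
{ { } } P
{ { } } Q P
{ { } } { P } P
{ { } } { Q } P
{ { } } { { } } P
{ { } } { { } } Q
{ { } } { { } } { }

[P [Q { [P [Q { }]] }] [P [Q { [P [Q { }]] }] [P [Q { }]]]]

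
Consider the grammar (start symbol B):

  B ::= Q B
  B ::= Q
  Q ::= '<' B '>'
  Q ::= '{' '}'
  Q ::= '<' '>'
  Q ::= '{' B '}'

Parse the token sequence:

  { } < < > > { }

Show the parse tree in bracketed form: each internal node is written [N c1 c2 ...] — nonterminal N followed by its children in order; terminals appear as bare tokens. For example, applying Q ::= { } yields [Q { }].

B
Q B
{ } B
{ } Q B
{ } < B > B
{ } < Q > B
{ } < < > > B
{ } < < > > Q
{ } < < > > { }

[B [Q { }] [B [Q < [B [Q < >]] >] [B [Q { }]]]]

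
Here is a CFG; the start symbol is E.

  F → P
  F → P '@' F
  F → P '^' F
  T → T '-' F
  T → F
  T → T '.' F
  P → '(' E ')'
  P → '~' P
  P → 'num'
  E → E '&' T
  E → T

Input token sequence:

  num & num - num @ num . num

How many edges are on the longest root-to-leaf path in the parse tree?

6

[E [E [T [F [P num]]]] & [T [T [T [F [P num]]] - [F [P num] @ [F [P num]]]] . [F [P num]]]]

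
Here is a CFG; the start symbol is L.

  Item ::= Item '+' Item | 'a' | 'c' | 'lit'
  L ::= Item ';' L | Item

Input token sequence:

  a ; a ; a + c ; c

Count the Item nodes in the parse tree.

6

[L [Item a] ; [L [Item a] ; [L [Item [Item a] + [Item c]] ; [L [Item c]]]]]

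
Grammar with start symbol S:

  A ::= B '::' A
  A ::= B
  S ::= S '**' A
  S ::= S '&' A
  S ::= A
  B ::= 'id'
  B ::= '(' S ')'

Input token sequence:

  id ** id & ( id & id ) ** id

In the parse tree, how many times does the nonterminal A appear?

[S [S [S [S [A [B id]]] ** [A [B id]]] & [A [B ( [S [S [A [B id]]] & [A [B id]]] )]]] ** [A [B id]]]

6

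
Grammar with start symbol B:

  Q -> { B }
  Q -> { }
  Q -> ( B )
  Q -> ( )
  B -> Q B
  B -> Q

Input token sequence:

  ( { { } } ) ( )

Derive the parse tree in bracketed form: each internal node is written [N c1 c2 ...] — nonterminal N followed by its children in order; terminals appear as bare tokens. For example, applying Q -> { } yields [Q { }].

B
Q B
( B ) B
( Q ) B
( { B } ) B
( { Q } ) B
( { { } } ) B
( { { } } ) Q
( { { } } ) ( )

[B [Q ( [B [Q { [B [Q { }]] }]] )] [B [Q ( )]]]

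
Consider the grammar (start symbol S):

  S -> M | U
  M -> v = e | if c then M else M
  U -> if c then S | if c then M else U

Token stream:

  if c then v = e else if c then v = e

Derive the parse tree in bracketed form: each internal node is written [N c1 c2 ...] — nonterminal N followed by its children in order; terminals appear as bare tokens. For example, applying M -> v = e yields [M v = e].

S
U
if c then M else U
if c then v = e else U
if c then v = e else if c then S
if c then v = e else if c then M
if c then v = e else if c then v = e

[S [U if c then [M v = e] else [U if c then [S [M v = e]]]]]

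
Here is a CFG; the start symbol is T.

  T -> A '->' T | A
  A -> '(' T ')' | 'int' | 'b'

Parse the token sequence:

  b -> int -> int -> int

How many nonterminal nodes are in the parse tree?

8

[T [A b] -> [T [A int] -> [T [A int] -> [T [A int]]]]]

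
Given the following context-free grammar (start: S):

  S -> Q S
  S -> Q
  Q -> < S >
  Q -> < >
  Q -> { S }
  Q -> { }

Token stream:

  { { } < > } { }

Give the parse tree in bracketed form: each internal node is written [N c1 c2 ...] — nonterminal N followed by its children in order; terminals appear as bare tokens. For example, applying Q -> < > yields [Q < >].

[S [Q { [S [Q { }] [S [Q < >]]] }] [S [Q { }]]]

S
Q S
{ S } S
{ Q S } S
{ { } S } S
{ { } Q } S
{ { } < > } S
{ { } < > } Q
{ { } < > } { }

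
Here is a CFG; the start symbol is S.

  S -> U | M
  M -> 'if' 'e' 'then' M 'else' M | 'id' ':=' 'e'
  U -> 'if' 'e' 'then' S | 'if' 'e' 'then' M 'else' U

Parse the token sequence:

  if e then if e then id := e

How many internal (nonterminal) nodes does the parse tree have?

[S [U if e then [S [U if e then [S [M id := e]]]]]]

6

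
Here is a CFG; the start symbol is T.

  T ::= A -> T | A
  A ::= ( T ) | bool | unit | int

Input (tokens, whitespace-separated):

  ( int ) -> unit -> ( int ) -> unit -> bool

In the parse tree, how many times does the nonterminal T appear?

[T [A ( [T [A int]] )] -> [T [A unit] -> [T [A ( [T [A int]] )] -> [T [A unit] -> [T [A bool]]]]]]

7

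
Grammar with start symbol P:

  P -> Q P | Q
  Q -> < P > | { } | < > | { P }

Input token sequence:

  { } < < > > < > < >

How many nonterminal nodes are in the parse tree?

10

[P [Q { }] [P [Q < [P [Q < >]] >] [P [Q < >] [P [Q < >]]]]]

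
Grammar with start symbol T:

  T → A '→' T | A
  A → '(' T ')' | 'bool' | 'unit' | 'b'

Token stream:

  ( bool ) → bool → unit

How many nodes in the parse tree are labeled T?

[T [A ( [T [A bool]] )] → [T [A bool] → [T [A unit]]]]

4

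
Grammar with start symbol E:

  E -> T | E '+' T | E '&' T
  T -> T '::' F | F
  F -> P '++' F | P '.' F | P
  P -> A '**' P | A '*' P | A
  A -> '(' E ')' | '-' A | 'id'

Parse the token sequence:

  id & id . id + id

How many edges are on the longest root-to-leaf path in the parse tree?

7

[E [E [E [T [F [P [A id]]]]] & [T [F [P [A id]] . [F [P [A id]]]]]] + [T [F [P [A id]]]]]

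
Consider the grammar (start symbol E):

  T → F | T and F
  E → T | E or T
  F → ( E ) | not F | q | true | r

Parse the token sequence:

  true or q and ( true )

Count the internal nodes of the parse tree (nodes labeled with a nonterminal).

11

[E [E [T [F true]]] or [T [T [F q]] and [F ( [E [T [F true]]] )]]]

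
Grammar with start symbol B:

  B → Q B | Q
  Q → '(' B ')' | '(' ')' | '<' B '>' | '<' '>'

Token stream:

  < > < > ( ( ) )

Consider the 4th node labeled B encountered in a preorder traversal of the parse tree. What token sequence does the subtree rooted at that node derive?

[B [Q < >] [B [Q < >] [B [Q ( [B [Q ( )]] )]]]]

( )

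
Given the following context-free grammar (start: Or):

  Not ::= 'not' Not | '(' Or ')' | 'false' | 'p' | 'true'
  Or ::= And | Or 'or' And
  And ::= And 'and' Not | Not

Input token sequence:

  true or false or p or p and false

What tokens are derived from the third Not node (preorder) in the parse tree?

p

[Or [Or [Or [Or [And [Not true]]] or [And [Not false]]] or [And [Not p]]] or [And [And [Not p]] and [Not false]]]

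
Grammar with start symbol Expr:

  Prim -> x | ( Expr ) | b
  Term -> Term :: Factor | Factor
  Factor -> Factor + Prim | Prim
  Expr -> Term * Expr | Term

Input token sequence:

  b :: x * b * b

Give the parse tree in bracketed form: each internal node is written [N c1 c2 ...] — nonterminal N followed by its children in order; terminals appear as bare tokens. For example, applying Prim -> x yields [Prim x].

Expr
Term * Expr
Term :: Factor * Expr
Factor :: Factor * Expr
Prim :: Factor * Expr
b :: Factor * Expr
b :: Prim * Expr
b :: x * Expr
b :: x * Term * Expr
b :: x * Factor * Expr
b :: x * Prim * Expr
b :: x * b * Expr
b :: x * b * Term
b :: x * b * Factor
b :: x * b * Prim
b :: x * b * b

[Expr [Term [Term [Factor [Prim b]]] :: [Factor [Prim x]]] * [Expr [Term [Factor [Prim b]]] * [Expr [Term [Factor [Prim b]]]]]]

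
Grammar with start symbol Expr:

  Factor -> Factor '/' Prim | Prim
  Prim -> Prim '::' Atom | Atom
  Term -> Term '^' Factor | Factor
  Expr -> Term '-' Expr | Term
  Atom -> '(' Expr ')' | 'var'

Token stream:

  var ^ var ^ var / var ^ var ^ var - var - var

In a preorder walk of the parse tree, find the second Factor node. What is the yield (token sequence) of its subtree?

[Expr [Term [Term [Term [Term [Term [Factor [Prim [Atom var]]]] ^ [Factor [Prim [Atom var]]]] ^ [Factor [Factor [Prim [Atom var]]] / [Prim [Atom var]]]] ^ [Factor [Prim [Atom var]]]] ^ [Factor [Prim [Atom var]]]] - [Expr [Term [Factor [Prim [Atom var]]]] - [Expr [Term [Factor [Prim [Atom var]]]]]]]

var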